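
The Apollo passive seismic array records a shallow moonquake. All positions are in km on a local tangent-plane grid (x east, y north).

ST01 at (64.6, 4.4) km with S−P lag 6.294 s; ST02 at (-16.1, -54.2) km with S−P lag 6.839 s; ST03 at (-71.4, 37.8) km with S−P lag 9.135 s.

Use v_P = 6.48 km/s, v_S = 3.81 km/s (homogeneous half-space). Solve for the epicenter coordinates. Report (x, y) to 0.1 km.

Distance from S−P lag: d = Δt · v_P v_S / (v_P − v_S) = Δt · (6.48·3.81)/(6.48−3.81) ≈ 9.2467·Δt.
So d_ST01 = 58.20, d_ST02 = 63.24, d_ST03 = 84.47 km.
Circle about each station: (x − 64.6)² + (y − 4.4)² = 58.20²; (x + 16.1)² + (y + 54.2)² = 63.24²; (x + 71.4)² + (y − 37.8)² = 84.47².
Subtracting the ST01 equation from the ST02 and ST03 equations removes the quadratic terms:
-161.4 x − 117.2 y = -1607.73
-272.0 x + 66.8 y = -1413.66
Solving the 2×2 system: x ≈ 6.4, y ≈ 4.9 km.

x ≈ 6.4 km, y ≈ 4.9 km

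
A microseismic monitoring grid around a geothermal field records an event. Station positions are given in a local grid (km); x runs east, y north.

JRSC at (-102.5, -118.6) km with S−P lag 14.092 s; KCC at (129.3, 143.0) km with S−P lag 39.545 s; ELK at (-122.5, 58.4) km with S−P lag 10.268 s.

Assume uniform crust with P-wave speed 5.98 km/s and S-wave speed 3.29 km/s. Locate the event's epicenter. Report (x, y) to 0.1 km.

Distance from S−P lag: d = Δt · v_P v_S / (v_P − v_S) = Δt · (5.98·3.29)/(5.98−3.29) ≈ 7.3138·Δt.
So d_JRSC = 103.07, d_KCC = 289.23, d_ELK = 75.10 km.
Circle about each station: (x + 102.5)² + (y + 118.6)² = 103.07²; (x − 129.3)² + (y − 143.0)² = 289.23²; (x + 122.5)² + (y − 58.4)² = 75.10².
Subtracting the JRSC equation from the KCC and ELK equations removes the quadratic terms:
463.6 x + 523.2 y = -60435.29
-40.0 x + 354.0 y = -1171.99
Solving the 2×2 system: x ≈ -112.3, y ≈ -16.0 km.

-112.3 km east, -16.0 km north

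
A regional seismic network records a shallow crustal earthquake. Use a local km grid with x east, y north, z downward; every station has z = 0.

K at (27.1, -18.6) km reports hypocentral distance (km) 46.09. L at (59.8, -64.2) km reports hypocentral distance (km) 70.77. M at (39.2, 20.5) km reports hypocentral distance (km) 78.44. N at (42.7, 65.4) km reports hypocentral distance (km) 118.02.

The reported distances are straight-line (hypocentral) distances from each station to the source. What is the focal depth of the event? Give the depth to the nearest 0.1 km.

Each station gives a sphere (x−x_i)² + (y−y_i)² + z² = d_i² (stations at z=0).
Subtracting the K sphere from L and M: z² cancels, leaving linear equations in x and y:
65.4 x − 91.2 y = 3733.21
24.2 x + 78.2 y = -3152.03
Solving: x ≈ 0.611, y ≈ -40.496 km (keep extra digits for the depth step; rounded: 0.6, -40.5).
Then from the K sphere: z² = 46.09² − (x − 27.1)² − (y + 18.6)² with x = 0.611, y = -40.496, so z ≈ 30.711 ≈ 30.7 km.

30.7 km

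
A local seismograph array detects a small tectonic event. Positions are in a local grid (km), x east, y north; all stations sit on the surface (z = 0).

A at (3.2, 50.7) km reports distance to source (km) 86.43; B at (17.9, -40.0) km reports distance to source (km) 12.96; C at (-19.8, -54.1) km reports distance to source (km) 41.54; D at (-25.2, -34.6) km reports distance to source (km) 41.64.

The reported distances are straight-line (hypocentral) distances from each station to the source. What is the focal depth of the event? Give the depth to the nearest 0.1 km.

11.2 km

Each station gives a sphere (x−x_i)² + (y−y_i)² + z² = d_i² (stations at z=0).
Subtracting the A sphere from B and C: z² cancels, leaving linear equations in x and y:
29.4 x − 181.4 y = 6641.86
-46.0 x − 209.6 y = 6482.69
Solving: x ≈ 14.902, y ≈ -34.199 km (keep extra digits for the depth step; rounded: 14.9, -34.2).
Then from the A sphere: z² = 86.43² − (x − 3.2)² − (y − 50.7)² with x = 14.902, y = -34.199, so z ≈ 11.197 ≈ 11.2 km.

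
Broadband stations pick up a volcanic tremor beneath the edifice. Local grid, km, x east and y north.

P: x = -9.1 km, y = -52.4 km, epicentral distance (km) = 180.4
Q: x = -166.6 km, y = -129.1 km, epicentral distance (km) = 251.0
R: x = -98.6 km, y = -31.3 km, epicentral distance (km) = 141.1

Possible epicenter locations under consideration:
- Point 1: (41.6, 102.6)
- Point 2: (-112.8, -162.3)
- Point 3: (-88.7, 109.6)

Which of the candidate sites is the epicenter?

Point 3

For each candidate, compare |candidate − station| to the reported distance:
Point 1: residuals P 17.3, Q 60.5, R 52.8 → max 60.5 km
Point 2: residuals P 29.3, Q 187.8, R 9.3 → max 187.8 km
Point 3: residuals P 0.1, Q 0.1, R 0.1 → max 0.1 km
Only Point 3 has all residuals ≈ 0.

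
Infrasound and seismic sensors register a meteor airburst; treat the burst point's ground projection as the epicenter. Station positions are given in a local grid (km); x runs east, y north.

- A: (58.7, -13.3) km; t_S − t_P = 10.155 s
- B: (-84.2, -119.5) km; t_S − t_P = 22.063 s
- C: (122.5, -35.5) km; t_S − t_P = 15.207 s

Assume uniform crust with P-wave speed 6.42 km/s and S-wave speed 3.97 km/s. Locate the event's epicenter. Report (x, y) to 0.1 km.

(20.0, 85.0)

Distance from S−P lag: d = Δt · v_P v_S / (v_P − v_S) = Δt · (6.42·3.97)/(6.42−3.97) ≈ 10.4030·Δt.
So d_A = 105.64, d_B = 229.52, d_C = 158.20 km.
Circle about each station: (x − 58.7)² + (y + 13.3)² = 105.64²; (x + 84.2)² + (y + 119.5)² = 229.52²; (x − 122.5)² + (y + 35.5)² = 158.20².
Subtracting the A equation from the B and C equations removes the quadratic terms:
-285.8 x − 212.4 y = -23772.31
127.6 x − 44.4 y = -1223.51
Solving the 2×2 system: x ≈ 20.0, y ≈ 85.0 km.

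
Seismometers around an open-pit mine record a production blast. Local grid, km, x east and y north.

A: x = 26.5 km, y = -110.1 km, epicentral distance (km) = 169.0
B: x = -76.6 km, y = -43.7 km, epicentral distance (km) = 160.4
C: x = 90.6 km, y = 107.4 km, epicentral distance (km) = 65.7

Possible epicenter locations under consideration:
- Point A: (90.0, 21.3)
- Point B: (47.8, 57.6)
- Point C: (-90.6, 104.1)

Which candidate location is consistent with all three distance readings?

For each candidate, compare |candidate − station| to the reported distance:
Point A: residuals A 23.1, B 18.4, C 20.4 → max 23.1 km
Point B: residuals A 0.0, B 0.0, C 0.0 → max 0.0 km
Point C: residuals A 75.1, B 11.9, C 115.5 → max 115.5 km
Only Point B has all residuals ≈ 0.

Point B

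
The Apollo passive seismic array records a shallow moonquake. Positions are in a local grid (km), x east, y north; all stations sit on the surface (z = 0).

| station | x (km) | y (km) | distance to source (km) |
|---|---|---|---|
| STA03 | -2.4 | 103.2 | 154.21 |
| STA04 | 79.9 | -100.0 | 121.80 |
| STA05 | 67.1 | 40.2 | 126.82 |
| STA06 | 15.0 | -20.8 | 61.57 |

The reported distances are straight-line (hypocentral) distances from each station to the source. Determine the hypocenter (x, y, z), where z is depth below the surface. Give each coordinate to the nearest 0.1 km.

Each station gives a sphere (x−x_i)² + (y−y_i)² + z² = d_i² (stations at z=0).
Subtracting the STA03 sphere from STA04 and STA05: z² cancels, leaving linear equations in x and y:
164.6 x − 406.4 y = 14673.49
139.0 x − 126.0 y = 3159.86
Solving: x ≈ -15.796, y ≈ -42.504 km (keep extra digits for the depth step; rounded: -15.8, -42.5).
Then from the STA03 sphere: z² = 154.21² − (x + 2.4)² − (y − 103.2)² with x = -15.796, y = -42.504, so z ≈ 48.699 ≈ 48.7 km.
Check against STA06 (with the unrounded solution): distance 61.57 ≈ 61.57 km. ✓

x ≈ -15.8 km, y ≈ -42.5 km, depth ≈ 48.7 km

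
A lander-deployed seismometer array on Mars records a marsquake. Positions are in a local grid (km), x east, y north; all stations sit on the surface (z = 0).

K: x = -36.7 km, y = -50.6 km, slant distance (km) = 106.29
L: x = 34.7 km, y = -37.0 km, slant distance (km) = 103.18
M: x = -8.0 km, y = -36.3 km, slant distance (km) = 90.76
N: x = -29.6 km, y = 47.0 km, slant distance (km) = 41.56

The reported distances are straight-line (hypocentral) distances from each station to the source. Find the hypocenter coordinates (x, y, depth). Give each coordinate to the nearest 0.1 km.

(-13.5, 45.8, 38.3)

Each station gives a sphere (x−x_i)² + (y−y_i)² + z² = d_i² (stations at z=0).
Subtracting the K sphere from L and M: z² cancels, leaving linear equations in x and y:
142.8 x + 27.2 y = -682.71
57.4 x + 28.6 y = 534.63
Solving: x ≈ -13.504, y ≈ 45.795 km (keep extra digits for the depth step; rounded: -13.5, 45.8).
Then from the K sphere: z² = 106.29² − (x + 36.7)² − (y + 50.6)² with x = -13.504, y = 45.795, so z ≈ 38.308 ≈ 38.3 km.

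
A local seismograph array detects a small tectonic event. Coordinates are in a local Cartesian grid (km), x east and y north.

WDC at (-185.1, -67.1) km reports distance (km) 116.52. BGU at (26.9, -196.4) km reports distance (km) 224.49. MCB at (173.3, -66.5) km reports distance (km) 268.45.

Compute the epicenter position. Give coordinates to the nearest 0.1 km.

Circle about each station: (x + 185.1)² + (y + 67.1)² = 116.52²; (x − 26.9)² + (y + 196.4)² = 224.49²; (x − 173.3)² + (y + 66.5)² = 268.45².
Subtracting the WDC equation from the BGU and MCB equations removes the quadratic terms:
424.0 x − 258.6 y = -36286.70
716.8 x + 1.2 y = -62797.77
Solving the 2×2 system: x ≈ -87.6, y ≈ -3.3 km.

-87.6 km east, -3.3 km north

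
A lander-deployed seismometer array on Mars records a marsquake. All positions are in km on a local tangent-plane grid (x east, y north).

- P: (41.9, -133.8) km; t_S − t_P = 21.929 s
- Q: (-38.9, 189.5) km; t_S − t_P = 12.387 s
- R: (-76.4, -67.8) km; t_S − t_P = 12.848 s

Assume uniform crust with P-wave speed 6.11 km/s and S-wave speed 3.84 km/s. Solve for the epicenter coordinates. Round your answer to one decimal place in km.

-67.5 km east, 64.7 km north

Distance from S−P lag: d = Δt · v_P v_S / (v_P − v_S) = Δt · (6.11·3.84)/(6.11−3.84) ≈ 10.3359·Δt.
So d_P = 226.66, d_Q = 128.03, d_R = 132.80 km.
Circle about each station: (x − 41.9)² + (y + 133.8)² = 226.66²; (x + 38.9)² + (y − 189.5)² = 128.03²; (x + 76.4)² + (y + 67.8)² = 132.80².
Subtracting the P equation from the Q and R equations removes the quadratic terms:
-161.6 x + 646.6 y = 52748.48
-236.6 x + 132.0 y = 24514.67
Solving the 2×2 system: x ≈ -67.5, y ≈ 64.7 km.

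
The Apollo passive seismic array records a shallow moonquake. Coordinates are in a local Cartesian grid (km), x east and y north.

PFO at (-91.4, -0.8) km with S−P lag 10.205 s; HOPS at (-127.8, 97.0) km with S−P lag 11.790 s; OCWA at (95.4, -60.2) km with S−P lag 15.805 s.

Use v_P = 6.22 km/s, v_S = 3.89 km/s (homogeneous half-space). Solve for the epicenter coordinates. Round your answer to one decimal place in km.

-9.3 km east, 66.2 km north

Distance from S−P lag: d = Δt · v_P v_S / (v_P − v_S) = Δt · (6.22·3.89)/(6.22−3.89) ≈ 10.3845·Δt.
So d_PFO = 105.97, d_HOPS = 122.43, d_OCWA = 164.13 km.
Circle about each station: (x + 91.4)² + (y + 0.8)² = 105.97²; (x + 127.8)² + (y − 97.0)² = 122.43²; (x − 95.4)² + (y + 60.2)² = 164.13².
Subtracting pairs of circle equations eliminates x²+y² and gives linear equations (the radical axes):
-72.8 x + 195.6 y = 13627.78
373.6 x − 118.8 y = -11338.42
Solving the 2×2 system: x ≈ -9.3, y ≈ 66.2 km.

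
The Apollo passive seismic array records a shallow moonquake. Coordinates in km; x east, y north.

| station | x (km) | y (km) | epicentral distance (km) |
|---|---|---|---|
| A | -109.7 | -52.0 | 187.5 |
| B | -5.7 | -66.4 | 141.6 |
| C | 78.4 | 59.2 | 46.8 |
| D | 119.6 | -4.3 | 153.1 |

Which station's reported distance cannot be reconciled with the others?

D

Solve using three stations at a time. Using A, B, C (subtract circle equations pairwise → linear system) gives (x, y) ≈ (32.8, 69.9).
Distances from that point to each station vs reported:
  A: calculated 187.5 vs reported 187.5 → residual 0.0 km
  B: calculated 141.6 vs reported 141.6 → residual 0.0 km
  C: calculated 46.8 vs reported 46.8 → residual 0.0 km
  D: calculated 114.2 vs reported 153.1 → residual 38.9 km
A, B, C are mutually consistent (residuals ≈ 0); D is off by 38.9 km.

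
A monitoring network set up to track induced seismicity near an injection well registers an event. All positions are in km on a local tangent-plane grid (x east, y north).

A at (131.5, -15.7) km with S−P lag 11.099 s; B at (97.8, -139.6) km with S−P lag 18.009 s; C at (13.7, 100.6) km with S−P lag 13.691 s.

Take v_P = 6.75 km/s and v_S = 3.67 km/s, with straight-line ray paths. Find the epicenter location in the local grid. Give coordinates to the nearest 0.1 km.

Distance from S−P lag: d = Δt · v_P v_S / (v_P − v_S) = Δt · (6.75·3.67)/(6.75−3.67) ≈ 8.0430·Δt.
So d_A = 89.27, d_B = 144.85, d_C = 110.12 km.
Circle about each station: (x − 131.5)² + (y + 15.7)² = 89.27²; (x − 97.8)² + (y + 139.6)² = 144.85²; (x − 13.7)² + (y − 100.6)² = 110.12².
Subtracting the A equation from the B and C equations removes the quadratic terms:
-67.4 x − 247.8 y = -1498.13
-235.6 x + 232.6 y = -11387.97
Solving the 2×2 system: x ≈ 42.8, y ≈ -5.6 km.

42.8 km east, -5.6 km north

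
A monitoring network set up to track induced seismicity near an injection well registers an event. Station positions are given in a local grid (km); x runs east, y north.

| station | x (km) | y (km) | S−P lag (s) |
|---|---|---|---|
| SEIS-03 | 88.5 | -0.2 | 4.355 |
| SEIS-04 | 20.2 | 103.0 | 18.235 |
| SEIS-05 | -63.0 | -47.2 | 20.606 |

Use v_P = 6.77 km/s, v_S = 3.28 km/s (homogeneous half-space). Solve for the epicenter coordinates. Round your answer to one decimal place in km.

Distance from S−P lag: d = Δt · v_P v_S / (v_P − v_S) = Δt · (6.77·3.28)/(6.77−3.28) ≈ 6.3626·Δt.
So d_SEIS-03 = 27.71, d_SEIS-04 = 116.02, d_SEIS-05 = 131.11 km.
Circle about each station: (x − 88.5)² + (y + 0.2)² = 27.71²; (x − 20.2)² + (y − 103.0)² = 116.02²; (x + 63.0)² + (y + 47.2)² = 131.11².
Subtracting the SEIS-03 equation from the SEIS-04 and SEIS-05 equations removes the quadratic terms:
-136.6 x + 206.4 y = -9508.05
-303.0 x − 94.0 y = -18057.44
Solving the 2×2 system: x ≈ 61.3, y ≈ -5.5 km.
Check against SEIS-03 (with the unrounded x, y): √((x − 88.5)²+(y + 0.2)²) = 27.71 ≈ 27.71 km. ✓

(61.3, -5.5)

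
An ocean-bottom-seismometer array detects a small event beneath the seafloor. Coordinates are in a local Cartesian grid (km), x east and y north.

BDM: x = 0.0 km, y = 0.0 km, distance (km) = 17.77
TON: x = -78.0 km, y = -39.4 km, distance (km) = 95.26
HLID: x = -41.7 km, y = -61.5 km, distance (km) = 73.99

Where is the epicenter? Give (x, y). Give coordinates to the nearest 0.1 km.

13.2 km east, -11.9 km north

Circle about each station: x² + y² = 17.77²; (x + 78.0)² + (y + 39.4)² = 95.26²; (x + 41.7)² + (y + 61.5)² = 73.99².
Subtracting the BDM equation from the TON and HLID equations removes the quadratic terms:
-156.0 x − 78.8 y = -1122.33
-83.4 x − 123.0 y = 362.39
Solving the 2×2 system: x ≈ 13.2, y ≈ -11.9 km.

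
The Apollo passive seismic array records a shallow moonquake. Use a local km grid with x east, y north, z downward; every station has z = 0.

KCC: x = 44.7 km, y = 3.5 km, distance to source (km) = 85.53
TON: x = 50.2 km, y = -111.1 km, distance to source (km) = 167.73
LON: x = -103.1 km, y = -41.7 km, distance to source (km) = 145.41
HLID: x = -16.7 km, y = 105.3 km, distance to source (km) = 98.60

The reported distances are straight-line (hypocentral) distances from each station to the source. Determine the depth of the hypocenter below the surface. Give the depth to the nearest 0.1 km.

66.6 km

Each station gives a sphere (x−x_i)² + (y−y_i)² + z² = d_i² (stations at z=0).
Subtracting the KCC sphere from TON and LON: z² cancels, leaving linear equations in x and y:
11.0 x − 229.2 y = -7965.06
-295.6 x − 90.4 y = -3470.53
Solving: x ≈ 1.097, y ≈ 34.804 km (keep extra digits for the depth step; rounded: 1.1, 34.8).
Then from the KCC sphere: z² = 85.53² − (x − 44.7)² − (y − 3.5)² with x = 1.097, y = 34.804, so z ≈ 66.590 ≈ 66.6 km.
Check against HLID (with the unrounded solution): distance 98.59 ≈ 98.60 km. ✓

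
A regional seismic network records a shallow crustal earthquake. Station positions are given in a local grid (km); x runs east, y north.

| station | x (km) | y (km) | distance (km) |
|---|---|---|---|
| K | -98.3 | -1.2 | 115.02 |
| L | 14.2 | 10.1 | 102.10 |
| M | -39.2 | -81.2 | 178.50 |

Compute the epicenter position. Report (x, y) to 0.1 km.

x ≈ -38.9 km, y ≈ 97.3 km

Circle about each station: (x + 98.3)² + (y + 1.2)² = 115.02²; (x − 14.2)² + (y − 10.1)² = 102.10²; (x + 39.2)² + (y + 81.2)² = 178.50².
Subtracting pairs of circle equations eliminates x²+y² and gives linear equations (the radical axes):
225.0 x + 22.6 y = -6555.49
118.2 x − 160.0 y = -20166.90
Solving the 2×2 system: x ≈ -38.9, y ≈ 97.3 km.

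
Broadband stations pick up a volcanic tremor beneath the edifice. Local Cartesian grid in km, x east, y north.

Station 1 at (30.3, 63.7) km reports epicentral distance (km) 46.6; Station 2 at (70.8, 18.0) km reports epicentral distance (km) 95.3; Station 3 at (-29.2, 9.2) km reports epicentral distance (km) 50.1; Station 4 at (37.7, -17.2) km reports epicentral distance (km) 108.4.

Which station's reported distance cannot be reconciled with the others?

Station 4

Solve using three stations at a time. Using Station 1, Station 2, Station 3 (subtract circle equations pairwise → linear system) gives (x, y) ≈ (-15.9, 57.5).
Distances from that point to each station vs reported:
  Station 1: calculated 46.6 vs reported 46.6 → residual 0.0 km
  Station 2: calculated 95.3 vs reported 95.3 → residual 0.0 km
  Station 3: calculated 50.1 vs reported 50.1 → residual 0.0 km
  Station 4: calculated 92.0 vs reported 108.4 → residual 16.4 km
Station 1, Station 2, Station 3 are mutually consistent (residuals ≈ 0); Station 4 is off by 16.4 km.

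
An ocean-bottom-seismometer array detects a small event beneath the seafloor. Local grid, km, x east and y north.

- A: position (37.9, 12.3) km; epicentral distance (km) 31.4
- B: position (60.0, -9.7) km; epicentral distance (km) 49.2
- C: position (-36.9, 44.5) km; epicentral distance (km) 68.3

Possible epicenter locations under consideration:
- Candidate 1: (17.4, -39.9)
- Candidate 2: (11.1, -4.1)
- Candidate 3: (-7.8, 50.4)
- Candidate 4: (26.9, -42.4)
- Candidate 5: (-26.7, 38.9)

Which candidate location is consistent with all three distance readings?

For each candidate, compare |candidate − station| to the reported distance:
Candidate 1: residuals A 24.7, B 3.0, C 32.1 → max 32.1 km
Candidate 2: residuals A 0.0, B 0.0, C 0.0 → max 0.0 km
Candidate 3: residuals A 28.1, B 41.4, C 38.6 → max 41.4 km
Candidate 4: residuals A 24.4, B 2.7, C 39.5 → max 39.5 km
Candidate 5: residuals A 38.5, B 50.2, C 56.7 → max 56.7 km
Only Candidate 2 has all residuals ≈ 0.

Candidate 2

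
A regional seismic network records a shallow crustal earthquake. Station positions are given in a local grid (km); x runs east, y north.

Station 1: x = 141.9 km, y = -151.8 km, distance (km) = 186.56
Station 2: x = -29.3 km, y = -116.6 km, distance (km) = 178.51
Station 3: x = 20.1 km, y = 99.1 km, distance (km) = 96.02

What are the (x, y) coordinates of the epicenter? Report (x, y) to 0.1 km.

Circle about each station: (x − 141.9)² + (y + 151.8)² = 186.56²; (x + 29.3)² + (y + 116.6)² = 178.51²; (x − 20.1)² + (y − 99.1)² = 96.02².
Subtracting pairs of circle equations eliminates x²+y² and gives linear equations (the radical axes):
-342.4 x + 70.4 y = -25785.99
-243.6 x + 501.8 y = -7369.24
Solving the 2×2 system: x ≈ 80.3, y ≈ 24.3 km.

x ≈ 80.3 km, y ≈ 24.3 km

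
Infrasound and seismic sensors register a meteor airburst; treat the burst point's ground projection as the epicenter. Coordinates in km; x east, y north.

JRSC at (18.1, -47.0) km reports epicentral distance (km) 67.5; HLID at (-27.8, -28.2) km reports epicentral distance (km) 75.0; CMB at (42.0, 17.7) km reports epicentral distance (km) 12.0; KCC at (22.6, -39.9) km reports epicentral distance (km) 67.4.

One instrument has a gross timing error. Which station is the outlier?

Solve using three stations at a time. Using JRSC, HLID, CMB (subtract circle equations pairwise → linear system) gives (x, y) ≈ (30.1, 19.4).
Distances from that point to each station vs reported:
  JRSC: calculated 67.5 vs reported 67.5 → residual 0.0 km
  HLID: calculated 75.0 vs reported 75.0 → residual 0.0 km
  CMB: calculated 12.0 vs reported 12.0 → residual 0.0 km
  KCC: calculated 59.8 vs reported 67.4 → residual 7.6 km
JRSC, HLID, CMB are mutually consistent (residuals ≈ 0); KCC is off by 7.6 km.

KCC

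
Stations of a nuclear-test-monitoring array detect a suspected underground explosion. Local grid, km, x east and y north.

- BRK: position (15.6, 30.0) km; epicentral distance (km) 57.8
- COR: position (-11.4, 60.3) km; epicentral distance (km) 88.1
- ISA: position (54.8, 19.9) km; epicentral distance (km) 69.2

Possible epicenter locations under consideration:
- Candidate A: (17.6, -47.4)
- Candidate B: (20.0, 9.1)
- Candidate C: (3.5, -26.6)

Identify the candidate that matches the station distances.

For each candidate, compare |candidate − station| to the reported distance:
Candidate A: residuals BRK 19.6, COR 23.4, ISA 7.7 → max 23.4 km
Candidate B: residuals BRK 36.4, COR 28.0, ISA 32.8 → max 36.4 km
Candidate C: residuals BRK 0.1, COR 0.1, ISA 0.0 → max 0.1 km
Only Candidate C has all residuals ≈ 0.

Candidate C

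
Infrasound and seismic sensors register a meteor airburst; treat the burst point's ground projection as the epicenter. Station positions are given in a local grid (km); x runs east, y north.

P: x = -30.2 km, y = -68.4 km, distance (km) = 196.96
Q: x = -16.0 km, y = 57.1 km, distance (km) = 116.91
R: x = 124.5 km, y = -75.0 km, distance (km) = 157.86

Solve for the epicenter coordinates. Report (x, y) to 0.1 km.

98.5 km east, 80.7 km north

Circle about each station: (x + 30.2)² + (y + 68.4)² = 196.96²; (x + 16.0)² + (y − 57.1)² = 116.91²; (x − 124.5)² + (y + 75.0)² = 157.86².
Subtracting pairs of circle equations eliminates x²+y² and gives linear equations (the radical axes):
28.4 x + 251.0 y = 23051.10
309.4 x − 13.2 y = 29408.11
Solving the 2×2 system: x ≈ 98.5, y ≈ 80.7 km.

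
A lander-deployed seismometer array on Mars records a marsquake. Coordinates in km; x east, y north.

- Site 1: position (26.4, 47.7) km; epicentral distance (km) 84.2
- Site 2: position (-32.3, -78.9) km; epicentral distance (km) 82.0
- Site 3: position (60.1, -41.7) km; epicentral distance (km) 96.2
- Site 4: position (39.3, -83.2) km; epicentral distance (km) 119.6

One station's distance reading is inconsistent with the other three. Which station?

Solve using three stations at a time. Using Site 1, Site 2, Site 4 (subtract circle equations pairwise → linear system) gives (x, y) ≈ (-44.4, 2.2).
Distances from that point to each station vs reported:
  Site 1: calculated 84.2 vs reported 84.2 → residual 0.0 km
  Site 2: calculated 82.0 vs reported 82.0 → residual 0.0 km
  Site 3: calculated 113.4 vs reported 96.2 → residual 17.2 km
  Site 4: calculated 119.6 vs reported 119.6 → residual 0.0 km
Site 1, Site 2, Site 4 are mutually consistent (residuals ≈ 0); Site 3 is off by 17.2 km.

Site 3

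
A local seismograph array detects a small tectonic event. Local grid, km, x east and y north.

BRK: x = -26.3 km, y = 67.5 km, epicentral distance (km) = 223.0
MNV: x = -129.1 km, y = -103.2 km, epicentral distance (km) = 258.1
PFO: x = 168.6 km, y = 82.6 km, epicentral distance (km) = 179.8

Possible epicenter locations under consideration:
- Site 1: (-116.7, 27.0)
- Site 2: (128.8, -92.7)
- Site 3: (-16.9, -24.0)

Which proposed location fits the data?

Site 2

For each candidate, compare |candidate − station| to the reported distance:
Site 1: residuals BRK 123.9, MNV 127.3, PFO 110.9 → max 127.3 km
Site 2: residuals BRK 0.0, MNV 0.0, PFO 0.0 → max 0.0 km
Site 3: residuals BRK 131.0, MNV 120.8, PFO 34.1 → max 131.0 km
Only Site 2 has all residuals ≈ 0.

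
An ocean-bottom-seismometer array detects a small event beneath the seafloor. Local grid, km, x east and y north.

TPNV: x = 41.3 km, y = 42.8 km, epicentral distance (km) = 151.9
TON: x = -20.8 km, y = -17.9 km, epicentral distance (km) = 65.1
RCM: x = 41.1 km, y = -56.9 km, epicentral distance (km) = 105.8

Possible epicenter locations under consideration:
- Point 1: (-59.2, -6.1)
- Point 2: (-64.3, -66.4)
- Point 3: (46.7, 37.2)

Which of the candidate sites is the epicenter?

For each candidate, compare |candidate − station| to the reported distance:
Point 1: residuals TPNV 40.1, TON 24.9, RCM 6.6 → max 40.1 km
Point 2: residuals TPNV 0.0, TON 0.0, RCM 0.0 → max 0.0 km
Point 3: residuals TPNV 144.1, TON 22.0, RCM 11.5 → max 144.1 km
Only Point 2 has all residuals ≈ 0.

Point 2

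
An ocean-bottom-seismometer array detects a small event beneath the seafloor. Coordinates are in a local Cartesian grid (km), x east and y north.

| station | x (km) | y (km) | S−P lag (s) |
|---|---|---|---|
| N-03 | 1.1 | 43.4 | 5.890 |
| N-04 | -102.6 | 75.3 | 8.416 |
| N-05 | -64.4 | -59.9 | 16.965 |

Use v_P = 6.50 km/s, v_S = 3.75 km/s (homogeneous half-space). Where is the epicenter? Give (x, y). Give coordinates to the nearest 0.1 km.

Distance from S−P lag: d = Δt · v_P v_S / (v_P − v_S) = Δt · (6.50·3.75)/(6.50−3.75) ≈ 8.8636·Δt.
So d_N-03 = 52.21, d_N-04 = 74.60, d_N-05 = 150.37 km.
Circle about each station: (x − 1.1)² + (y − 43.4)² = 52.21²; (x + 102.6)² + (y − 75.3)² = 74.60²; (x + 64.4)² + (y + 59.9)² = 150.37².
Subtracting the N-03 equation from the N-04 and N-05 equations removes the quadratic terms:
-207.4 x + 63.8 y = 11472.80
-131.0 x − 206.6 y = -14034.65
Solving the 2×2 system: x ≈ -28.8, y ≈ 86.2 km.

x ≈ -28.8 km, y ≈ 86.2 km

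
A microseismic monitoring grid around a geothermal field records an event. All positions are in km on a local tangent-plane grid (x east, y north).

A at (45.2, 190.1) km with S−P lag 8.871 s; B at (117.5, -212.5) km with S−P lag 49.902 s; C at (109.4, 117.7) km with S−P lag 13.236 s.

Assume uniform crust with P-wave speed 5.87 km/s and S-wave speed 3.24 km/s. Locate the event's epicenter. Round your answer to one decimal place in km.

Distance from S−P lag: d = Δt · v_P v_S / (v_P − v_S) = Δt · (5.87·3.24)/(5.87−3.24) ≈ 7.2315·Δt.
So d_A = 64.15, d_B = 360.87, d_C = 95.72 km.
Circle about each station: (x − 45.2)² + (y − 190.1)² = 64.15²; (x − 117.5)² + (y + 212.5)² = 360.87²; (x − 109.4)² + (y − 117.7)² = 95.72².
Subtracting the A equation from the B and C equations removes the quadratic terms:
144.6 x − 805.2 y = -105330.48
128.4 x − 144.8 y = -17406.50
Solving the 2×2 system: x ≈ 15.0, y ≈ 133.5 km.
Check against A (with the unrounded x, y): √((x − 45.2)²+(y − 190.1)²) = 64.15 ≈ 64.15 km. ✓

15.0 km east, 133.5 km north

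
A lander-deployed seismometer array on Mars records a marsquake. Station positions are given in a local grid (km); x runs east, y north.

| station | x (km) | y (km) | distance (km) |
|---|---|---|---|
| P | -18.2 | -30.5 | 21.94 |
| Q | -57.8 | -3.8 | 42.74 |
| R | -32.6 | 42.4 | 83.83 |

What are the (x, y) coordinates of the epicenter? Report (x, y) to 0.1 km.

(-37.3, -41.3)

Circle about each station: (x + 18.2)² + (y + 30.5)² = 21.94²; (x + 57.8)² + (y + 3.8)² = 42.74²; (x + 32.6)² + (y − 42.4)² = 83.83².
Subtracting the P equation from the Q and R equations removes the quadratic terms:
-79.2 x + 53.4 y = 748.45
-28.8 x + 145.8 y = -4947.08
Solving the 2×2 system: x ≈ -37.3, y ≈ -41.3 km.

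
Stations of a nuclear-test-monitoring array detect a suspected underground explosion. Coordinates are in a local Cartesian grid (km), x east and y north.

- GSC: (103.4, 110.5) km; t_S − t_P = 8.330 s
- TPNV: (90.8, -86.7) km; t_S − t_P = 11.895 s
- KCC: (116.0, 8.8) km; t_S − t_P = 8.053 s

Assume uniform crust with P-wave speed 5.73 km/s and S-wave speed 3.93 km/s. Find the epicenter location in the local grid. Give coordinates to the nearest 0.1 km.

(22.1, 45.3)

Distance from S−P lag: d = Δt · v_P v_S / (v_P − v_S) = Δt · (5.73·3.93)/(5.73−3.93) ≈ 12.5105·Δt.
So d_GSC = 104.21, d_TPNV = 148.81, d_KCC = 100.75 km.
Circle about each station: (x − 103.4)² + (y − 110.5)² = 104.21²; (x − 90.8)² + (y + 86.7)² = 148.81²; (x − 116.0)² + (y − 8.8)² = 100.75².
Subtracting the GSC equation from the TPNV and KCC equations removes the quadratic terms:
-25.2 x − 394.4 y = -18424.97
25.2 x − 203.4 y = -8659.21
Solving the 2×2 system: x ≈ 22.1, y ≈ 45.3 km.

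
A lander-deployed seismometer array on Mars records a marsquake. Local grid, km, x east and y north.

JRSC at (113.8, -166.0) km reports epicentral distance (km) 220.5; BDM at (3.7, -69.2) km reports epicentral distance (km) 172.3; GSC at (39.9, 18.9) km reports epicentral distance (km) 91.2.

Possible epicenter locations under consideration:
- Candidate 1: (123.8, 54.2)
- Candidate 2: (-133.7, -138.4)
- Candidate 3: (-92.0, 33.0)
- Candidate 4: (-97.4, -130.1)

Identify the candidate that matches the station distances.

For each candidate, compare |candidate − station| to the reported distance:
Candidate 1: residuals JRSC 0.1, BDM 0.1, GSC 0.2 → max 0.2 km
Candidate 2: residuals JRSC 28.5, BDM 18.5, GSC 143.1 → max 143.1 km
Candidate 3: residuals JRSC 65.8, BDM 32.3, GSC 41.5 → max 65.8 km
Candidate 4: residuals JRSC 6.3, BDM 54.3, GSC 111.4 → max 111.4 km
Only Candidate 1 has all residuals ≈ 0.

Candidate 1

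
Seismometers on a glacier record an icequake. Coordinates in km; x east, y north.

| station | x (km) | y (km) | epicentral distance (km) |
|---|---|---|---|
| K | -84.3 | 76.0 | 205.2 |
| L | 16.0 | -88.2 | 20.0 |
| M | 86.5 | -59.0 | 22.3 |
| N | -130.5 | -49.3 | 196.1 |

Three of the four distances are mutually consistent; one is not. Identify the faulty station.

L

Solve using three stations at a time. Using K, M, N (subtract circle equations pairwise → linear system) gives (x, y) ≈ (65.0, -64.8).
Distances from that point to each station vs reported:
  K: calculated 205.2 vs reported 205.2 → residual 0.0 km
  L: calculated 54.3 vs reported 20.0 → residual 34.3 km
  M: calculated 22.3 vs reported 22.3 → residual 0.0 km
  N: calculated 196.1 vs reported 196.1 → residual 0.0 km
K, M, N are mutually consistent (residuals ≈ 0); L is off by 34.3 km.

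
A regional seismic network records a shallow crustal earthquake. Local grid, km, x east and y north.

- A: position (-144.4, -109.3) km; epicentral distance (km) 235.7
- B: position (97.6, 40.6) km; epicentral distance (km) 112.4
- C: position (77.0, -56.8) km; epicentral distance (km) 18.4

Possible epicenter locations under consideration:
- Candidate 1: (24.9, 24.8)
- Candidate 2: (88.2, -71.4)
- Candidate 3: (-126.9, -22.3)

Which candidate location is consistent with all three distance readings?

Candidate 2

For each candidate, compare |candidate − station| to the reported distance:
Candidate 1: residuals A 19.7, B 38.0, C 78.4 → max 78.4 km
Candidate 2: residuals A 0.0, B 0.0, C 0.0 → max 0.0 km
Candidate 3: residuals A 147.0, B 120.7, C 188.4 → max 188.4 km
Only Candidate 2 has all residuals ≈ 0.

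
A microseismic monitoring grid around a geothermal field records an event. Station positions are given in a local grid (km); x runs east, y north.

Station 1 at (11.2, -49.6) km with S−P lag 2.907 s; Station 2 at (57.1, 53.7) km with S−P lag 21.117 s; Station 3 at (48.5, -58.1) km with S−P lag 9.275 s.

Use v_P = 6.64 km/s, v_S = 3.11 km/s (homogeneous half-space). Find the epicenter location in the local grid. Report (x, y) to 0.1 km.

Distance from S−P lag: d = Δt · v_P v_S / (v_P − v_S) = Δt · (6.64·3.11)/(6.64−3.11) ≈ 5.8500·Δt.
So d_Station 1 = 17.01, d_Station 2 = 123.53, d_Station 3 = 54.26 km.
Circle about each station: (x − 11.2)² + (y + 49.6)² = 17.01²; (x − 57.1)² + (y − 53.7)² = 123.53²; (x − 48.5)² + (y + 58.1)² = 54.26².
Subtracting pairs of circle equations eliminates x²+y² and gives linear equations (the radical axes):
91.8 x + 206.6 y = -11411.82
74.6 x − 17.0 y = 487.45
Solving the 2×2 system: x ≈ -5.5, y ≈ -52.8 km.

(-5.5, -52.8)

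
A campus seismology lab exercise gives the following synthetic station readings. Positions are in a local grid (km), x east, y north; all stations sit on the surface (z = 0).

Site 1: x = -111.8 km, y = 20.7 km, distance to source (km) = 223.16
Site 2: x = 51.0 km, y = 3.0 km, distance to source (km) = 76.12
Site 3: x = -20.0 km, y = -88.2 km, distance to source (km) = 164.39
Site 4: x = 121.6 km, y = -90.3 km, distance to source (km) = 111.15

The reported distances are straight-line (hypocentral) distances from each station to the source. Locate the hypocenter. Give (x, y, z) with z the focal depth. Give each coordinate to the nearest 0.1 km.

x ≈ 104.0 km, y ≈ 4.9 km, depth ≈ 54.6 km

Each station gives a sphere (x−x_i)² + (y−y_i)² + z² = d_i² (stations at z=0).
Subtracting the Site 1 sphere from Site 2 and Site 3: z² cancels, leaving linear equations in x and y:
325.6 x − 35.4 y = 33688.40
183.6 x − 217.8 y = 18027.82
Solving: x ≈ 103.998, y ≈ 4.895 km (keep extra digits for the depth step; rounded: 104.0, 4.9).
Then from the Site 1 sphere: z² = 223.16² − (x + 111.8)² − (y − 20.7)² with x = 103.998, y = 4.895, so z ≈ 54.606 ≈ 54.6 km.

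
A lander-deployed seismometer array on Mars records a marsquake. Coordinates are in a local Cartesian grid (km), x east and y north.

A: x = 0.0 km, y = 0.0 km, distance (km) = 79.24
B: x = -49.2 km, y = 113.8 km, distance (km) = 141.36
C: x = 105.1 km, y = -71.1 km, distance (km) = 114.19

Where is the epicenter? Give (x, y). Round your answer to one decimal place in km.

x ≈ 69.8 km, y ≈ 37.5 km

Circle about each station: x² + y² = 79.24²; (x + 49.2)² + (y − 113.8)² = 141.36²; (x − 105.1)² + (y + 71.1)² = 114.19².
Subtracting pairs of circle equations eliminates x²+y² and gives linear equations (the radical axes):
-98.4 x + 227.6 y = 1667.41
210.2 x − 142.2 y = 9340.84
Solving the 2×2 system: x ≈ 69.8, y ≈ 37.5 km.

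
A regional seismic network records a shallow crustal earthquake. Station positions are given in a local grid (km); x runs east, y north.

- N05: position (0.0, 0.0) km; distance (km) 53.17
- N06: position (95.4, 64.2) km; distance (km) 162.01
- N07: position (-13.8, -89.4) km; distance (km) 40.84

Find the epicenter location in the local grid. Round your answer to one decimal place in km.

Circle about each station: x² + y² = 53.17²; (x − 95.4)² + (y − 64.2)² = 162.01²; (x + 13.8)² + (y + 89.4)² = 40.84².
Subtracting the N05 equation from the N06 and N07 equations removes the quadratic terms:
190.8 x + 128.4 y = -10197.39
-27.6 x − 178.8 y = 9341.94
Solving the 2×2 system: x ≈ -20.4, y ≈ -49.1 km.

(-20.4, -49.1)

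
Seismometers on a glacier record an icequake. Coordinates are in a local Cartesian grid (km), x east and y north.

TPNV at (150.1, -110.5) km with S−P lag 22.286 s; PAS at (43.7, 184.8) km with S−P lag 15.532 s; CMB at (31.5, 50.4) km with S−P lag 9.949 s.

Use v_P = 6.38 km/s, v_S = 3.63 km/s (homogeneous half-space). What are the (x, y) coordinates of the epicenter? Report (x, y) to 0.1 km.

x ≈ 112.1 km, y ≈ 73.3 km

Distance from S−P lag: d = Δt · v_P v_S / (v_P − v_S) = Δt · (6.38·3.63)/(6.38−3.63) ≈ 8.4216·Δt.
So d_TPNV = 187.68, d_PAS = 130.80, d_CMB = 83.79 km.
Circle about each station: (x − 150.1)² + (y + 110.5)² = 187.68²; (x − 43.7)² + (y − 184.8)² = 130.80²; (x − 31.5)² + (y − 50.4)² = 83.79².
Subtracting pairs of circle equations eliminates x²+y² and gives linear equations (the radical axes):
-212.8 x + 590.6 y = 19435.61
-237.2 x + 321.8 y = -3004.83
Solving the 2×2 system: x ≈ 112.1, y ≈ 73.3 km.
Check against TPNV (with the unrounded x, y): √((x − 150.1)²+(y + 110.5)²) = 187.69 ≈ 187.68 km. ✓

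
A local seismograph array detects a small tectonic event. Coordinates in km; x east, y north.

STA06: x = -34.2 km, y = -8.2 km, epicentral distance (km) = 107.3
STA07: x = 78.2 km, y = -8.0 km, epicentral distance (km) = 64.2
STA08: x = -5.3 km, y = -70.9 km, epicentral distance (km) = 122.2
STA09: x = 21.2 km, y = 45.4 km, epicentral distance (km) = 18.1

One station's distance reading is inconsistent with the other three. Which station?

STA06

Solve using three stations at a time. Using STA07, STA08, STA09 (subtract circle equations pairwise → linear system) gives (x, y) ≈ (39.1, 42.9).
Distances from that point to each station vs reported:
  STA06: calculated 89.4 vs reported 107.3 → residual 17.9 km
  STA07: calculated 64.2 vs reported 64.2 → residual 0.0 km
  STA08: calculated 122.2 vs reported 122.2 → residual 0.0 km
  STA09: calculated 18.1 vs reported 18.1 → residual 0.0 km
STA07, STA08, STA09 are mutually consistent (residuals ≈ 0); STA06 is off by 17.9 km.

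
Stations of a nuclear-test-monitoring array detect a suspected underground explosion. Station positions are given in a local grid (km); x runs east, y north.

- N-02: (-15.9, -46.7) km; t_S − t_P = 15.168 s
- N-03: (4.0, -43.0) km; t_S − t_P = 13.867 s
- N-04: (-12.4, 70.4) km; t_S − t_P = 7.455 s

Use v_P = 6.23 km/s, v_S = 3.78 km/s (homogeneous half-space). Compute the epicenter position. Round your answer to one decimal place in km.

Distance from S−P lag: d = Δt · v_P v_S / (v_P − v_S) = Δt · (6.23·3.78)/(6.23−3.78) ≈ 9.6120·Δt.
So d_N-02 = 145.79, d_N-03 = 133.29, d_N-04 = 71.66 km.
Circle about each station: (x + 15.9)² + (y + 46.7)² = 145.79²; (x − 4.0)² + (y + 43.0)² = 133.29²; (x + 12.4)² + (y − 70.4)² = 71.66².
Subtracting pairs of circle equations eliminates x²+y² and gives linear equations (the radical axes):
39.8 x + 7.4 y = 2919.80
7.0 x + 234.2 y = 18795.79
Solving the 2×2 system: x ≈ 58.8, y ≈ 78.5 km.

x ≈ 58.8 km, y ≈ 78.5 km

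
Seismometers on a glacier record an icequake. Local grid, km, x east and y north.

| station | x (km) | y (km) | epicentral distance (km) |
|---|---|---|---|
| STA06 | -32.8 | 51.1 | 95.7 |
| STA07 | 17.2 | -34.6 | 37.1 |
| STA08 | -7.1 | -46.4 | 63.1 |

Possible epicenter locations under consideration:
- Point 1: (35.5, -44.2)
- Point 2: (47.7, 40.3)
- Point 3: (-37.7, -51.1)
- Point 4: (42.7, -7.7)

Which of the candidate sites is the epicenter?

Point 4

For each candidate, compare |candidate − station| to the reported distance:
Point 1: residuals STA06 21.5, STA07 16.4, STA08 20.4 → max 21.5 km
Point 2: residuals STA06 14.5, STA07 43.8, STA08 39.5 → max 43.8 km
Point 3: residuals STA06 6.6, STA07 20.2, STA08 32.1 → max 32.1 km
Point 4: residuals STA06 0.0, STA07 0.0, STA08 0.0 → max 0.0 km
Only Point 4 has all residuals ≈ 0.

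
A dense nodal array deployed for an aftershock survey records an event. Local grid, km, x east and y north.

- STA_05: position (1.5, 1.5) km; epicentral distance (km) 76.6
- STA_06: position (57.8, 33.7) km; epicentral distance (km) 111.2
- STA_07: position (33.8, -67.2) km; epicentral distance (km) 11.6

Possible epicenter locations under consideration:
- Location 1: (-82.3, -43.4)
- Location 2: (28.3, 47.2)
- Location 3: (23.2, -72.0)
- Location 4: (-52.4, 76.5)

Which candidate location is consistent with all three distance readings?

Location 3

For each candidate, compare |candidate − station| to the reported distance:
Location 1: residuals STA_05 18.5, STA_06 48.7, STA_07 106.9 → max 106.9 km
Location 2: residuals STA_05 23.6, STA_06 78.8, STA_07 102.9 → max 102.9 km
Location 3: residuals STA_05 0.0, STA_06 0.0, STA_07 0.0 → max 0.0 km
Location 4: residuals STA_05 15.8, STA_06 7.0, STA_07 156.0 → max 156.0 km
Only Location 3 has all residuals ≈ 0.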